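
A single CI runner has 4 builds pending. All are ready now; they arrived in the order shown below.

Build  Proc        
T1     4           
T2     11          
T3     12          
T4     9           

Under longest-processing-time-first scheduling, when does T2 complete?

LPT (decreasing processing time): T3 T2 T4 T1.
T3: 0→12
T2: 12→23

23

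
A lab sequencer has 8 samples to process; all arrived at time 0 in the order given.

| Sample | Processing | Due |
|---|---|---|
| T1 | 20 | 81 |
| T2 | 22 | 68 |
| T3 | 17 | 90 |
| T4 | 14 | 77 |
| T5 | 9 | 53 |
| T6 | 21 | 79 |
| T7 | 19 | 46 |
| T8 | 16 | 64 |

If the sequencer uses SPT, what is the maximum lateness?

70

SPT (increasing processing time): T5 T4 T8 T3 T7 T1 T6 T2.
T5: 0→9, due 53, lateness -44
T4: 9→23, due 77, lateness -54
T8: 23→39, due 64, lateness -25
T3: 39→56, due 90, lateness -34
T7: 56→75, due 46, lateness 29
T1: 75→95, due 81, lateness 14
T6: 95→116, due 79, lateness 37
T2: 116→138, due 68, lateness 70
Maximum = 70.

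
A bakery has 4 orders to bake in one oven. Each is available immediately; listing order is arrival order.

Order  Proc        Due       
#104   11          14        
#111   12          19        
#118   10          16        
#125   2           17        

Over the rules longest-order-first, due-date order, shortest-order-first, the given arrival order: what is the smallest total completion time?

LPT (decreasing processing time): #111 #104 #118 #125.
#111: 0→12
#104: 12→23
#118: 23→33
#125: 33→35
Sum = 12+23+33+35 = 103.
EDD (increasing due date): #104 #118 #125 #111.
#104: 0→11
#118: 11→21
#125: 21→23
#111: 23→35
Sum = 11+21+23+35 = 90.
SPT (increasing processing time): #125 #118 #104 #111.
#125: 0→2
#118: 2→12
#104: 12→23
#111: 23→35
Sum = 2+12+23+35 = 72.
FIFO (arrival order): #104 #111 #118 #125.
#104: 0→11
#111: 11→23
#118: 23→33
#125: 33→35
Sum = 11+23+33+35 = 102.
LPT 103, EDD 90, SPT 72, FIFO 102 → minimum 72.

72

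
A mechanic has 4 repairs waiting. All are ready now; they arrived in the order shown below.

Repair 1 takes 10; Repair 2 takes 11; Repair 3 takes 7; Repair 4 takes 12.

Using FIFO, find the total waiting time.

59

FIFO (arrival order): Repair 1 Repair 2 Repair 3 Repair 4.
Repair 1: waits 0, runs 0→10
Repair 2: waits 10, runs 10→21
Repair 3: waits 21, runs 21→28
Repair 4: waits 28, runs 28→40
Sum = 0+10+21+28 = 59.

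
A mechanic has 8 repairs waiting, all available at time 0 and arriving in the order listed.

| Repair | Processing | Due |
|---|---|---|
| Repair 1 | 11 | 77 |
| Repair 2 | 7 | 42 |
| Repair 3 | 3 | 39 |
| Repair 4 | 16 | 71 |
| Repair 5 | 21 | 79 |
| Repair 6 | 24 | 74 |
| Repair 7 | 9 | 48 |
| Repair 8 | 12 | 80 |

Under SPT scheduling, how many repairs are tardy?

SPT (increasing processing time): Repair 3 Repair 2 Repair 7 Repair 1 Repair 8 Repair 4 Repair 5 Repair 6.
Repair 3: 0→3, due 39, tardiness 0
Repair 2: 3→10, due 42, tardiness 0
Repair 7: 10→19, due 48, tardiness 0
Repair 1: 19→30, due 77, tardiness 0
Repair 8: 30→42, due 80, tardiness 0
Repair 4: 42→58, due 71, tardiness 0
Repair 5: 58→79, due 79, tardiness 0
Repair 6: 79→103, due 74, tardiness 29
Late repairs: 1.

1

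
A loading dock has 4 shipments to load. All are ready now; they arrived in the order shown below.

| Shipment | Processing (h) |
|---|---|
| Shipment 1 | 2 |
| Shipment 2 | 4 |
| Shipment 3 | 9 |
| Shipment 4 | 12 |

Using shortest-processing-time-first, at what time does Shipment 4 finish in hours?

SPT (increasing processing time): Shipment 1 Shipment 2 Shipment 3 Shipment 4.
Shipment 1: 0→2
Shipment 2: 2→6
Shipment 3: 6→15
Shipment 4: 15→27

27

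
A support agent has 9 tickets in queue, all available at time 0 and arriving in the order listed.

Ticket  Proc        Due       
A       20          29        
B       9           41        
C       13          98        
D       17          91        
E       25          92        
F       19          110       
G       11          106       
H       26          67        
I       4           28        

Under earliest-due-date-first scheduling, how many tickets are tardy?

4

EDD (increasing due date): I A B H D E C G F.
I: 0→4, due 28, tardiness 0
A: 4→24, due 29, tardiness 0
B: 24→33, due 41, tardiness 0
H: 33→59, due 67, tardiness 0
D: 59→76, due 91, tardiness 0
E: 76→101, due 92, tardiness 9
C: 101→114, due 98, tardiness 16
G: 114→125, due 106, tardiness 19
F: 125→144, due 110, tardiness 34
Late tickets: 4.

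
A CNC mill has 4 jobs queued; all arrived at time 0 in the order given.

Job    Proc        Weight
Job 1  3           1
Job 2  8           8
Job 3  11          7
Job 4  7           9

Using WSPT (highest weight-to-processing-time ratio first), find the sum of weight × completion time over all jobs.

WSPT (decreasing weight/processing-time ratio): Job 4 Job 2 Job 3 Job 1.
Job 4: finishes 7, weight 9, w·C = 63
Job 2: finishes 15, weight 8, w·C = 120
Job 3: finishes 26, weight 7, w·C = 182
Job 1: finishes 29, weight 1, w·C = 29
Sum = 63+120+182+29 = 394.

394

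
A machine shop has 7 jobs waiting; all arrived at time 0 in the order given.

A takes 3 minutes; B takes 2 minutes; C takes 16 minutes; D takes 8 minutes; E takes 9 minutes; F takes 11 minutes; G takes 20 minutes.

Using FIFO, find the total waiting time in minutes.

145

FIFO (arrival order): A B C D E F G.
A: waits 0, runs 0→3
B: waits 3, runs 3→5
C: waits 5, runs 5→21
D: waits 21, runs 21→29
E: waits 29, runs 29→38
F: waits 38, runs 38→49
G: waits 49, runs 49→69
Sum = 0+3+5+21+29+38+49 = 145.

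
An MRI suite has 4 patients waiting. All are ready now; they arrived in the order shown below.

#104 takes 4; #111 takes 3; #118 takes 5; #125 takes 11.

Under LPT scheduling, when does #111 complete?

23

LPT (decreasing processing time): #125 #118 #104 #111.
#125: 0→11
#118: 11→16
#104: 16→20
#111: 20→23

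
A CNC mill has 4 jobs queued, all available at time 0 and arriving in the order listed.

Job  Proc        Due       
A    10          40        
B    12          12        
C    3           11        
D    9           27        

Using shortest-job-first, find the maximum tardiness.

SPT (increasing processing time): C D A B.
C: 0→3, due 11, tardiness 0
D: 3→12, due 27, tardiness 0
A: 12→22, due 40, tardiness 0
B: 22→34, due 12, tardiness 22
Maximum = 22.

22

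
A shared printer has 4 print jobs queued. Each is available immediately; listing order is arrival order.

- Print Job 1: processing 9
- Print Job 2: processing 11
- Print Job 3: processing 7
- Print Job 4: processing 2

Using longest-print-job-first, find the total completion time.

LPT (decreasing processing time): Print Job 2 Print Job 1 Print Job 3 Print Job 4.
Print Job 2: 0→11
Print Job 1: 11→20
Print Job 3: 20→27
Print Job 4: 27→29
Sum = 11+20+27+29 = 87.

87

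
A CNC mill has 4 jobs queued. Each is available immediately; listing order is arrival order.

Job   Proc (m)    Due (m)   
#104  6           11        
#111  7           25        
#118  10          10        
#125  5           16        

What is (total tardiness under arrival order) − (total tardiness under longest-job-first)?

FIFO (arrival order): #104 #111 #118 #125.
#104: 0→6, due 11, tardiness 0
#111: 6→13, due 25, tardiness 0
#118: 13→23, due 10, tardiness 13
#125: 23→28, due 16, tardiness 12
Sum = 0+0+13+12 = 25.
LPT (decreasing processing time): #118 #111 #104 #125.
#118: 0→10, due 10, tardiness 0
#111: 10→17, due 25, tardiness 0
#104: 17→23, due 11, tardiness 12
#125: 23→28, due 16, tardiness 12
Sum = 0+0+12+12 = 24.
Difference = 25 − 24 = 1.

1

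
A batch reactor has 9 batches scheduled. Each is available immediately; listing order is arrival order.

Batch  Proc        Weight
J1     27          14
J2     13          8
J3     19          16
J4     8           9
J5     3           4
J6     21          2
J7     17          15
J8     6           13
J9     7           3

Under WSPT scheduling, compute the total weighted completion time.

3997

WSPT (decreasing weight/processing-time ratio): J8 J5 J4 J7 J3 J2 J1 J9 J6.
J8: finishes 6, weight 13, w·C = 78
J5: finishes 9, weight 4, w·C = 36
J4: finishes 17, weight 9, w·C = 153
J7: finishes 34, weight 15, w·C = 510
J3: finishes 53, weight 16, w·C = 848
J2: finishes 66, weight 8, w·C = 528
J1: finishes 93, weight 14, w·C = 1302
J9: finishes 100, weight 3, w·C = 300
J6: finishes 121, weight 2, w·C = 242
Sum = 78+36+153+510+848+528+1302+300+242 = 3997.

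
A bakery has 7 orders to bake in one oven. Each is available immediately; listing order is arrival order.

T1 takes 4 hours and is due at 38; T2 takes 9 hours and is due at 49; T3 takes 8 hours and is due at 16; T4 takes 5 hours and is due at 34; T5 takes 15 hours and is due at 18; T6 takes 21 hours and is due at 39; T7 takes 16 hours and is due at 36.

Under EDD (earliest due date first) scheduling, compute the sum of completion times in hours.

298

EDD (increasing due date): T3 T5 T4 T7 T1 T6 T2.
T3: 0→8
T5: 8→23
T4: 23→28
T7: 28→44
T1: 44→48
T6: 48→69
T2: 69→78
Sum = 8+23+28+44+48+69+78 = 298.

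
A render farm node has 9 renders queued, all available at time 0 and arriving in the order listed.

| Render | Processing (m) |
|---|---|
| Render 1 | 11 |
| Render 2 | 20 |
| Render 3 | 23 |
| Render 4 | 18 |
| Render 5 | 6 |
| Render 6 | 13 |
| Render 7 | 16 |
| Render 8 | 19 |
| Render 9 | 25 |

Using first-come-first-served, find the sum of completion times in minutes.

FIFO (arrival order): Render 1 Render 2 Render 3 Render 4 Render 5 Render 6 Render 7 Render 8 Render 9.
Render 1: 0→11
Render 2: 11→31
Render 3: 31→54
Render 4: 54→72
Render 5: 72→78
Render 6: 78→91
Render 7: 91→107
Render 8: 107→126
Render 9: 126→151
Sum = 11+31+54+72+78+91+107+126+151 = 721.

721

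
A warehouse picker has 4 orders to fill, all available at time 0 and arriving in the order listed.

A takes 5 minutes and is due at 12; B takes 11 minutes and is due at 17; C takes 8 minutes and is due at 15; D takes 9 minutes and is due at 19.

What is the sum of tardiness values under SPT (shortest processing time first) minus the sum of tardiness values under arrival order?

SPT (increasing processing time): A C D B.
A: 0→5, due 12, tardiness 0
C: 5→13, due 15, tardiness 0
D: 13→22, due 19, tardiness 3
B: 22→33, due 17, tardiness 16
Sum = 0+0+3+16 = 19.
FIFO (arrival order): A B C D.
A: 0→5, due 12, tardiness 0
B: 5→16, due 17, tardiness 0
C: 16→24, due 15, tardiness 9
D: 24→33, due 19, tardiness 14
Sum = 0+0+9+14 = 23.
Difference = 19 − 23 = -4.

-4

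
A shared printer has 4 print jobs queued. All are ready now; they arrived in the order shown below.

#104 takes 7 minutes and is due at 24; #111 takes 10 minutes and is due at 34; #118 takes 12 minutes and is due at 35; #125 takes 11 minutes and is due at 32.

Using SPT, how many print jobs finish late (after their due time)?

1

SPT (increasing processing time): #104 #111 #125 #118.
#104: 0→7, due 24, tardiness 0
#111: 7→17, due 34, tardiness 0
#125: 17→28, due 32, tardiness 0
#118: 28→40, due 35, tardiness 5
Late print jobs: 1.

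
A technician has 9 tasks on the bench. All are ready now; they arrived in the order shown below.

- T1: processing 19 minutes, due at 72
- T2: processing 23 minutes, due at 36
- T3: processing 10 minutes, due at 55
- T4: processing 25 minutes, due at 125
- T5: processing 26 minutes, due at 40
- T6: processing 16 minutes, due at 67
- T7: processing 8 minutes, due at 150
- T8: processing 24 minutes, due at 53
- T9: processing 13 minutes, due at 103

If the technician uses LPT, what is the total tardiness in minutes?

353

LPT (decreasing processing time): T5 T4 T8 T2 T1 T6 T9 T3 T7.
T5: 0→26, due 40, tardiness 0
T4: 26→51, due 125, tardiness 0
T8: 51→75, due 53, tardiness 22
T2: 75→98, due 36, tardiness 62
T1: 98→117, due 72, tardiness 45
T6: 117→133, due 67, tardiness 66
T9: 133→146, due 103, tardiness 43
T3: 146→156, due 55, tardiness 101
T7: 156→164, due 150, tardiness 14
Sum = 0+0+22+62+45+66+43+101+14 = 353.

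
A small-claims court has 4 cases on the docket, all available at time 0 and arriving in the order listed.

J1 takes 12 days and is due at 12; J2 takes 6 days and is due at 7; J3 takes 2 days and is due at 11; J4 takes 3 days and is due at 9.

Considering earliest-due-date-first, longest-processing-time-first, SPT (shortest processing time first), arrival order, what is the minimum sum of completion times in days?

41

EDD (increasing due date): J2 J4 J3 J1.
J2: 0→6
J4: 6→9
J3: 9→11
J1: 11→23
Sum = 6+9+11+23 = 49.
LPT (decreasing processing time): J1 J2 J4 J3.
J1: 0→12
J2: 12→18
J4: 18→21
J3: 21→23
Sum = 12+18+21+23 = 74.
SPT (increasing processing time): J3 J4 J2 J1.
J3: 0→2
J4: 2→5
J2: 5→11
J1: 11→23
Sum = 2+5+11+23 = 41.
FIFO (arrival order): J1 J2 J3 J4.
J1: 0→12
J2: 12→18
J3: 18→20
J4: 20→23
Sum = 12+18+20+23 = 73.
EDD 49, LPT 74, SPT 41, FIFO 73 → minimum 41.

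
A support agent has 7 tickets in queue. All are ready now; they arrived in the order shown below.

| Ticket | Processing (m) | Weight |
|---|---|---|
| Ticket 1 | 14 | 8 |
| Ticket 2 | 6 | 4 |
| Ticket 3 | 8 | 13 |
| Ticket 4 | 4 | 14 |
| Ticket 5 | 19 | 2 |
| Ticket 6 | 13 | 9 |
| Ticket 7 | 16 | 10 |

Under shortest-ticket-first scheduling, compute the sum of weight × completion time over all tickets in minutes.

SPT (increasing processing time): Ticket 4 Ticket 2 Ticket 3 Ticket 6 Ticket 1 Ticket 7 Ticket 5.
Ticket 4: finishes 4, weight 14, w·C = 56
Ticket 2: finishes 10, weight 4, w·C = 40
Ticket 3: finishes 18, weight 13, w·C = 234
Ticket 6: finishes 31, weight 9, w·C = 279
Ticket 1: finishes 45, weight 8, w·C = 360
Ticket 7: finishes 61, weight 10, w·C = 610
Ticket 5: finishes 80, weight 2, w·C = 160
Sum = 56+40+234+279+360+610+160 = 1739.

1739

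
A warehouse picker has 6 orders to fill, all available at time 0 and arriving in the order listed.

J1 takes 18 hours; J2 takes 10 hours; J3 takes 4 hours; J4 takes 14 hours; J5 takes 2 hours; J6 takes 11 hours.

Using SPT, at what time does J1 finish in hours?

59

SPT (increasing processing time): J5 J3 J2 J6 J4 J1.
J5: 0→2
J3: 2→6
J2: 6→16
J6: 16→27
J4: 27→41
J1: 41→59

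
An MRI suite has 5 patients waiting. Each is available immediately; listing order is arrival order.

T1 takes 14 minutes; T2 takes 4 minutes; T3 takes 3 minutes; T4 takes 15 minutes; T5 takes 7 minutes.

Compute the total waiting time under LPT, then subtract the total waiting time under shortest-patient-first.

68

LPT (decreasing processing time): T4 T1 T5 T2 T3.
T4: waits 0, runs 0→15
T1: waits 15, runs 15→29
T5: waits 29, runs 29→36
T2: waits 36, runs 36→40
T3: waits 40, runs 40→43
Sum = 0+15+29+36+40 = 120.
SPT (increasing processing time): T3 T2 T5 T1 T4.
T3: waits 0, runs 0→3
T2: waits 3, runs 3→7
T5: waits 7, runs 7→14
T1: waits 14, runs 14→28
T4: waits 28, runs 28→43
Sum = 0+3+7+14+28 = 52.
Difference = 120 − 52 = 68.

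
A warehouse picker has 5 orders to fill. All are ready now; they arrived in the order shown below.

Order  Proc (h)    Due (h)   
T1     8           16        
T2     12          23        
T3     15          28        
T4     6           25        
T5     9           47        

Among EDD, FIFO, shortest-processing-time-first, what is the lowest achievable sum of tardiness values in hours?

EDD (increasing due date): T1 T2 T4 T3 T5.
T1: 0→8, due 16, tardiness 0
T2: 8→20, due 23, tardiness 0
T4: 20→26, due 25, tardiness 1
T3: 26→41, due 28, tardiness 13
T5: 41→50, due 47, tardiness 3
Sum = 0+0+1+13+3 = 17.
FIFO (arrival order): T1 T2 T3 T4 T5.
T1: 0→8, due 16, tardiness 0
T2: 8→20, due 23, tardiness 0
T3: 20→35, due 28, tardiness 7
T4: 35→41, due 25, tardiness 16
T5: 41→50, due 47, tardiness 3
Sum = 0+0+7+16+3 = 26.
SPT (increasing processing time): T4 T1 T5 T2 T3.
T4: 0→6, due 25, tardiness 0
T1: 6→14, due 16, tardiness 0
T5: 14→23, due 47, tardiness 0
T2: 23→35, due 23, tardiness 12
T3: 35→50, due 28, tardiness 22
Sum = 0+0+0+12+22 = 34.
EDD 17, FIFO 26, SPT 34 → minimum 17.

17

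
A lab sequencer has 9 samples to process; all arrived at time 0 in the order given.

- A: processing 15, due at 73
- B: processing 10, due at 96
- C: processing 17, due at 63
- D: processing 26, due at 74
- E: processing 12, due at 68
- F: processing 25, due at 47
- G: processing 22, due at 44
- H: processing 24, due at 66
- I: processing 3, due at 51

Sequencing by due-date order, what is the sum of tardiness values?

237

EDD (increasing due date): G F I C H E A D B.
G: 0→22, due 44, tardiness 0
F: 22→47, due 47, tardiness 0
I: 47→50, due 51, tardiness 0
C: 50→67, due 63, tardiness 4
H: 67→91, due 66, tardiness 25
E: 91→103, due 68, tardiness 35
A: 103→118, due 73, tardiness 45
D: 118→144, due 74, tardiness 70
B: 144→154, due 96, tardiness 58
Sum = 0+0+0+4+25+35+45+70+58 = 237.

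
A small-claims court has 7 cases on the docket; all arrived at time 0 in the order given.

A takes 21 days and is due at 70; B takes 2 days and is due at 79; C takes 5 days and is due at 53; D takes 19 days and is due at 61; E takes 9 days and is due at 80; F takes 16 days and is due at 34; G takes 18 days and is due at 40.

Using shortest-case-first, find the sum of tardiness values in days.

38

SPT (increasing processing time): B C E F G D A.
B: 0→2, due 79, tardiness 0
C: 2→7, due 53, tardiness 0
E: 7→16, due 80, tardiness 0
F: 16→32, due 34, tardiness 0
G: 32→50, due 40, tardiness 10
D: 50→69, due 61, tardiness 8
A: 69→90, due 70, tardiness 20
Sum = 0+0+0+0+10+8+20 = 38.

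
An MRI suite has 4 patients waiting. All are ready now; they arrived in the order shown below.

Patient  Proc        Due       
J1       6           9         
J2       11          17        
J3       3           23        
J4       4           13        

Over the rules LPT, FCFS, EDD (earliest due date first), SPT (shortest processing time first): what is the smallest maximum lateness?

4

LPT (decreasing processing time): J2 J1 J4 J3.
J2: 0→11, due 17, lateness -6
J1: 11→17, due 9, lateness 8
J4: 17→21, due 13, lateness 8
J3: 21→24, due 23, lateness 1
Maximum = 8.
FIFO (arrival order): J1 J2 J3 J4.
J1: 0→6, due 9, lateness -3
J2: 6→17, due 17, lateness 0
J3: 17→20, due 23, lateness -3
J4: 20→24, due 13, lateness 11
Maximum = 11.
EDD (increasing due date): J1 J4 J2 J3.
J1: 0→6, due 9, lateness -3
J4: 6→10, due 13, lateness -3
J2: 10→21, due 17, lateness 4
J3: 21→24, due 23, lateness 1
Maximum = 4.
SPT (increasing processing time): J3 J4 J1 J2.
J3: 0→3, due 23, lateness -20
J4: 3→7, due 13, lateness -6
J1: 7→13, due 9, lateness 4
J2: 13→24, due 17, lateness 7
Maximum = 7.
LPT 8, FIFO 11, EDD 4, SPT 7 → minimum 4.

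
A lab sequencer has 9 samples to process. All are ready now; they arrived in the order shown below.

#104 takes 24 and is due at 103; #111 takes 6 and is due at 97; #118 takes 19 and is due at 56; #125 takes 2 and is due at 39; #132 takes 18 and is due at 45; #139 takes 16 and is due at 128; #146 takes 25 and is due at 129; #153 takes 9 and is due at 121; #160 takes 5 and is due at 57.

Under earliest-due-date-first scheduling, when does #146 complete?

EDD (increasing due date): #125 #132 #118 #160 #111 #104 #153 #139 #146.
#125: 0→2
#132: 2→20
#118: 20→39
#160: 39→44
#111: 44→50
#104: 50→74
#153: 74→83
#139: 83→99
#146: 99→124

124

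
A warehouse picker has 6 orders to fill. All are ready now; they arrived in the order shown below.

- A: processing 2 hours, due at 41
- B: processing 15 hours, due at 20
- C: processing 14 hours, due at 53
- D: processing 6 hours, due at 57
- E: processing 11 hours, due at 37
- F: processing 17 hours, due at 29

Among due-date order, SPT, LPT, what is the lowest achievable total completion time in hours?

175

EDD (increasing due date): B F E A C D.
B: 0→15
F: 15→32
E: 32→43
A: 43→45
C: 45→59
D: 59→65
Sum = 15+32+43+45+59+65 = 259.
SPT (increasing processing time): A D E C B F.
A: 0→2
D: 2→8
E: 8→19
C: 19→33
B: 33→48
F: 48→65
Sum = 2+8+19+33+48+65 = 175.
LPT (decreasing processing time): F B C E D A.
F: 0→17
B: 17→32
C: 32→46
E: 46→57
D: 57→63
A: 63→65
Sum = 17+32+46+57+63+65 = 280.
EDD 259, SPT 175, LPT 280 → minimum 175.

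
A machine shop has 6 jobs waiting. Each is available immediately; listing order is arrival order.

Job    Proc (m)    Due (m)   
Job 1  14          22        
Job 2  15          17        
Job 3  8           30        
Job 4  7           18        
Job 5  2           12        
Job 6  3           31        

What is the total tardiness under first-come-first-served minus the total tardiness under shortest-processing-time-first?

53

FIFO (arrival order): Job 1 Job 2 Job 3 Job 4 Job 5 Job 6.
Job 1: 0→14, due 22, tardiness 0
Job 2: 14→29, due 17, tardiness 12
Job 3: 29→37, due 30, tardiness 7
Job 4: 37→44, due 18, tardiness 26
Job 5: 44→46, due 12, tardiness 34
Job 6: 46→49, due 31, tardiness 18
Sum = 0+12+7+26+34+18 = 97.
SPT (increasing processing time): Job 5 Job 6 Job 4 Job 3 Job 1 Job 2.
Job 5: 0→2, due 12, tardiness 0
Job 6: 2→5, due 31, tardiness 0
Job 4: 5→12, due 18, tardiness 0
Job 3: 12→20, due 30, tardiness 0
Job 1: 20→34, due 22, tardiness 12
Job 2: 34→49, due 17, tardiness 32
Sum = 0+0+0+0+12+32 = 44.
Difference = 97 − 44 = 53.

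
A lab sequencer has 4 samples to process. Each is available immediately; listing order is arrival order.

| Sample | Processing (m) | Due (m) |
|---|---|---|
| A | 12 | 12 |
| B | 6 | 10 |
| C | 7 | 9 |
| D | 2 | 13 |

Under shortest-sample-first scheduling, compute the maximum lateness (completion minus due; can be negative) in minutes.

15

SPT (increasing processing time): D B C A.
D: 0→2, due 13, lateness -11
B: 2→8, due 10, lateness -2
C: 8→15, due 9, lateness 6
A: 15→27, due 12, lateness 15
Maximum = 15.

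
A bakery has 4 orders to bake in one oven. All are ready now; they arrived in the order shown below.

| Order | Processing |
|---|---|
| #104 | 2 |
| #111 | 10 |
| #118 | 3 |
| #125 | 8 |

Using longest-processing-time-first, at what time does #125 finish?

LPT (decreasing processing time): #111 #125 #118 #104.
#111: 0→10
#125: 10→18

18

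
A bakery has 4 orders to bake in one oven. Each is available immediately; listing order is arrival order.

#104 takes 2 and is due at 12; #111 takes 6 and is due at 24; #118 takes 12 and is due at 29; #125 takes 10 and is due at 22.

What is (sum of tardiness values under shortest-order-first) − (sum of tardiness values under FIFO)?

SPT (increasing processing time): #104 #111 #125 #118.
#104: 0→2, due 12, tardiness 0
#111: 2→8, due 24, tardiness 0
#125: 8→18, due 22, tardiness 0
#118: 18→30, due 29, tardiness 1
Sum = 0+0+0+1 = 1.
FIFO (arrival order): #104 #111 #118 #125.
#104: 0→2, due 12, tardiness 0
#111: 2→8, due 24, tardiness 0
#118: 8→20, due 29, tardiness 0
#125: 20→30, due 22, tardiness 8
Sum = 0+0+0+8 = 8.
Difference = 1 − 8 = -7.

-7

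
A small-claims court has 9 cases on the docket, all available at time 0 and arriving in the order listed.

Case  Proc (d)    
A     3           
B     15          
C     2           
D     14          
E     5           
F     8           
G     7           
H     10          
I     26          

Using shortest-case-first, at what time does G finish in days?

SPT (increasing processing time): C A E G F H D B I.
C: 0→2
A: 2→5
E: 5→10
G: 10→17

17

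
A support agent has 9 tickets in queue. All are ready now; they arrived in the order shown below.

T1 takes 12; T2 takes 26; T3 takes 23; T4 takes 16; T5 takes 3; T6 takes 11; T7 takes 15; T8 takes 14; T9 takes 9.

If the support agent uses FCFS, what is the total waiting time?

585

FIFO (arrival order): T1 T2 T3 T4 T5 T6 T7 T8 T9.
T1: waits 0, runs 0→12
T2: waits 12, runs 12→38
T3: waits 38, runs 38→61
T4: waits 61, runs 61→77
T5: waits 77, runs 77→80
T6: waits 80, runs 80→91
T7: waits 91, runs 91→106
T8: waits 106, runs 106→120
T9: waits 120, runs 120→129
Sum = 0+12+38+61+77+80+91+106+120 = 585.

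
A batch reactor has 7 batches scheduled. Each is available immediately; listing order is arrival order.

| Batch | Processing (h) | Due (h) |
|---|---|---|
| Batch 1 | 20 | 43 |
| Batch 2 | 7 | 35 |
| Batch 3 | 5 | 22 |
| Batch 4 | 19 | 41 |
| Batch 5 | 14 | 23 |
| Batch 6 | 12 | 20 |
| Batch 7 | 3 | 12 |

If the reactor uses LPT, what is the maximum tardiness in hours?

LPT (decreasing processing time): Batch 1 Batch 4 Batch 5 Batch 6 Batch 2 Batch 3 Batch 7.
Batch 1: 0→20, due 43, tardiness 0
Batch 4: 20→39, due 41, tardiness 0
Batch 5: 39→53, due 23, tardiness 30
Batch 6: 53→65, due 20, tardiness 45
Batch 2: 65→72, due 35, tardiness 37
Batch 3: 72→77, due 22, tardiness 55
Batch 7: 77→80, due 12, tardiness 68
Maximum = 68.

68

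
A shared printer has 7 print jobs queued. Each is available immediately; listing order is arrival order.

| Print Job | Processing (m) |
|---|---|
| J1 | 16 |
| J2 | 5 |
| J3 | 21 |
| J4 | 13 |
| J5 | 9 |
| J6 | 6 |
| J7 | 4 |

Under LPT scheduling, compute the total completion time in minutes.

376

LPT (decreasing processing time): J3 J1 J4 J5 J6 J2 J7.
J3: 0→21
J1: 21→37
J4: 37→50
J5: 50→59
J6: 59→65
J2: 65→70
J7: 70→74
Sum = 21+37+50+59+65+70+74 = 376.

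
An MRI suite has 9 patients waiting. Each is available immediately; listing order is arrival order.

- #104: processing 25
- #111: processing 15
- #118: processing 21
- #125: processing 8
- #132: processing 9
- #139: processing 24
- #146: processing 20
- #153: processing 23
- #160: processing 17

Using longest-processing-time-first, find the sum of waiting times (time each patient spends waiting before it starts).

LPT (decreasing processing time): #104 #139 #153 #118 #146 #160 #111 #132 #125.
#104: waits 0, runs 0→25
#139: waits 25, runs 25→49
#153: waits 49, runs 49→72
#118: waits 72, runs 72→93
#146: waits 93, runs 93→113
#160: waits 113, runs 113→130
#111: waits 130, runs 130→145
#132: waits 145, runs 145→154
#125: waits 154, runs 154→162
Sum = 0+25+49+72+93+113+130+145+154 = 781.

781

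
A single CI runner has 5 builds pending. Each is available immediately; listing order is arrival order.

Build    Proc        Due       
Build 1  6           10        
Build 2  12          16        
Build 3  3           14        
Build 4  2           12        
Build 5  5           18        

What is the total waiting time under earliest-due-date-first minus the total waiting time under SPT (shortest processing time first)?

15

EDD (increasing due date): Build 1 Build 4 Build 3 Build 2 Build 5.
Build 1: waits 0, runs 0→6
Build 4: waits 6, runs 6→8
Build 3: waits 8, runs 8→11
Build 2: waits 11, runs 11→23
Build 5: waits 23, runs 23→28
Sum = 0+6+8+11+23 = 48.
SPT (increasing processing time): Build 4 Build 3 Build 5 Build 1 Build 2.
Build 4: waits 0, runs 0→2
Build 3: waits 2, runs 2→5
Build 5: waits 5, runs 5→10
Build 1: waits 10, runs 10→16
Build 2: waits 16, runs 16→28
Sum = 0+2+5+10+16 = 33.
Difference = 48 − 33 = 15.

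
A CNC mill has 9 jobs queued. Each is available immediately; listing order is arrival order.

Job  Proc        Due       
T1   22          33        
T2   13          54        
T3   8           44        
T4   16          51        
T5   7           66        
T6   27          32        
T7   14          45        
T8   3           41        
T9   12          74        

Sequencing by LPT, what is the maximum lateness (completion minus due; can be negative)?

LPT (decreasing processing time): T6 T1 T4 T7 T2 T9 T3 T5 T8.
T6: 0→27, due 32, lateness -5
T1: 27→49, due 33, lateness 16
T4: 49→65, due 51, lateness 14
T7: 65→79, due 45, lateness 34
T2: 79→92, due 54, lateness 38
T9: 92→104, due 74, lateness 30
T3: 104→112, due 44, lateness 68
T5: 112→119, due 66, lateness 53
T8: 119→122, due 41, lateness 81
Maximum = 81.

81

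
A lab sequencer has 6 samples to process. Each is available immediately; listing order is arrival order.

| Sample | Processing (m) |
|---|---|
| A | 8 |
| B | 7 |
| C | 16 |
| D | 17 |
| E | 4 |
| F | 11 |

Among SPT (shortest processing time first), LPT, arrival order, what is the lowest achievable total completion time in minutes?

SPT (increasing processing time): E B A F C D.
E: 0→4
B: 4→11
A: 11→19
F: 19→30
C: 30→46
D: 46→63
Sum = 4+11+19+30+46+63 = 173.
LPT (decreasing processing time): D C F A B E.
D: 0→17
C: 17→33
F: 33→44
A: 44→52
B: 52→59
E: 59→63
Sum = 17+33+44+52+59+63 = 268.
FIFO (arrival order): A B C D E F.
A: 0→8
B: 8→15
C: 15→31
D: 31→48
E: 48→52
F: 52→63
Sum = 8+15+31+48+52+63 = 217.
SPT 173, LPT 268, FIFO 217 → minimum 173.

173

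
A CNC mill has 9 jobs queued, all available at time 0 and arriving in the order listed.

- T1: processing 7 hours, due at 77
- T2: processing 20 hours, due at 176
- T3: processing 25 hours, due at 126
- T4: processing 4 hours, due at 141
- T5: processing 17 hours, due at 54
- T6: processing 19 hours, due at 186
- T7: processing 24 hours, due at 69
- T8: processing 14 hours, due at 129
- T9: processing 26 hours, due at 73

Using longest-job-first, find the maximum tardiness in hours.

77

LPT (decreasing processing time): T9 T3 T7 T2 T6 T5 T8 T1 T4.
T9: 0→26, due 73, tardiness 0
T3: 26→51, due 126, tardiness 0
T7: 51→75, due 69, tardiness 6
T2: 75→95, due 176, tardiness 0
T6: 95→114, due 186, tardiness 0
T5: 114→131, due 54, tardiness 77
T8: 131→145, due 129, tardiness 16
T1: 145→152, due 77, tardiness 75
T4: 152→156, due 141, tardiness 15
Maximum = 77.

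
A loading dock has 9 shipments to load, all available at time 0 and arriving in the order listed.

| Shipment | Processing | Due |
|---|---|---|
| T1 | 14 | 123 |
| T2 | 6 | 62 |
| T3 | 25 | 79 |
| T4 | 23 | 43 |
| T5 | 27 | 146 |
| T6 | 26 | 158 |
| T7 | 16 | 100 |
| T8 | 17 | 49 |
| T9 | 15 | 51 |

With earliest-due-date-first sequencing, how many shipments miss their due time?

4

EDD (increasing due date): T4 T8 T9 T2 T3 T7 T1 T5 T6.
T4: 0→23, due 43, tardiness 0
T8: 23→40, due 49, tardiness 0
T9: 40→55, due 51, tardiness 4
T2: 55→61, due 62, tardiness 0
T3: 61→86, due 79, tardiness 7
T7: 86→102, due 100, tardiness 2
T1: 102→116, due 123, tardiness 0
T5: 116→143, due 146, tardiness 0
T6: 143→169, due 158, tardiness 11
Late shipments: 4.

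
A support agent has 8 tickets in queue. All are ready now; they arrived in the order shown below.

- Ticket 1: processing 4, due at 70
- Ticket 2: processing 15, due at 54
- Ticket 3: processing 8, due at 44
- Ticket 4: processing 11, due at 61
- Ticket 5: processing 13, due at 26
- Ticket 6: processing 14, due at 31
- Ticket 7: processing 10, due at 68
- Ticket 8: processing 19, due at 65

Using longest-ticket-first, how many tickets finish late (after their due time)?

6

LPT (decreasing processing time): Ticket 8 Ticket 2 Ticket 6 Ticket 5 Ticket 4 Ticket 7 Ticket 3 Ticket 1.
Ticket 8: 0→19, due 65, tardiness 0
Ticket 2: 19→34, due 54, tardiness 0
Ticket 6: 34→48, due 31, tardiness 17
Ticket 5: 48→61, due 26, tardiness 35
Ticket 4: 61→72, due 61, tardiness 11
Ticket 7: 72→82, due 68, tardiness 14
Ticket 3: 82→90, due 44, tardiness 46
Ticket 1: 90→94, due 70, tardiness 24
Late tickets: 6.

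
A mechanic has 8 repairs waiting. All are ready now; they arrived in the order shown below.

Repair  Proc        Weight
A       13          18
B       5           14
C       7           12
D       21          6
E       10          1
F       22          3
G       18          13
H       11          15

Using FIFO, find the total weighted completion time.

4205

FIFO (arrival order): A B C D E F G H.
A: finishes 13, weight 18, w·C = 234
B: finishes 18, weight 14, w·C = 252
C: finishes 25, weight 12, w·C = 300
D: finishes 46, weight 6, w·C = 276
E: finishes 56, weight 1, w·C = 56
F: finishes 78, weight 3, w·C = 234
G: finishes 96, weight 13, w·C = 1248
H: finishes 107, weight 15, w·C = 1605
Sum = 234+252+300+276+56+234+1248+1605 = 4205.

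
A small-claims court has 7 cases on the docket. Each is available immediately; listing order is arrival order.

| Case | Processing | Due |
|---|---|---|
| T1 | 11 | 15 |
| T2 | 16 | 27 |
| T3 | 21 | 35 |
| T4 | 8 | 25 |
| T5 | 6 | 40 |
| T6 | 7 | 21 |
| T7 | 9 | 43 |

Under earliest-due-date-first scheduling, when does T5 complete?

EDD (increasing due date): T1 T6 T4 T2 T3 T5 T7.
T1: 0→11
T6: 11→18
T4: 18→26
T2: 26→42
T3: 42→63
T5: 63→69

69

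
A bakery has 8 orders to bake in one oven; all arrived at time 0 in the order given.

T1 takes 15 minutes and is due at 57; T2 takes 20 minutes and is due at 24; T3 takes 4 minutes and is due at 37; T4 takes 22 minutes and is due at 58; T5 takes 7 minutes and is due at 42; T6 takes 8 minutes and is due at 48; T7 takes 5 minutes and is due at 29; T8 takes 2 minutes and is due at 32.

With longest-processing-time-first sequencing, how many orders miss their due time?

LPT (decreasing processing time): T4 T2 T1 T6 T5 T7 T3 T8.
T4: 0→22, due 58, tardiness 0
T2: 22→42, due 24, tardiness 18
T1: 42→57, due 57, tardiness 0
T6: 57→65, due 48, tardiness 17
T5: 65→72, due 42, tardiness 30
T7: 72→77, due 29, tardiness 48
T3: 77→81, due 37, tardiness 44
T8: 81→83, due 32, tardiness 51
Late orders: 6.

6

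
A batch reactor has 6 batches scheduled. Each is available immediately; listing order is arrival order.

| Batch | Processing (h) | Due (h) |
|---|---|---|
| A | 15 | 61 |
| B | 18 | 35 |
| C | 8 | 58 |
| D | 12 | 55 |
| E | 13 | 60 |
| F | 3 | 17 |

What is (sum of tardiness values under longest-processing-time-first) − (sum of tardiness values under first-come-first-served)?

5

LPT (decreasing processing time): B A E D C F.
B: 0→18, due 35, tardiness 0
A: 18→33, due 61, tardiness 0
E: 33→46, due 60, tardiness 0
D: 46→58, due 55, tardiness 3
C: 58→66, due 58, tardiness 8
F: 66→69, due 17, tardiness 52
Sum = 0+0+0+3+8+52 = 63.
FIFO (arrival order): A B C D E F.
A: 0→15, due 61, tardiness 0
B: 15→33, due 35, tardiness 0
C: 33→41, due 58, tardiness 0
D: 41→53, due 55, tardiness 0
E: 53→66, due 60, tardiness 6
F: 66→69, due 17, tardiness 52
Sum = 0+0+0+0+6+52 = 58.
Difference = 63 − 58 = 5.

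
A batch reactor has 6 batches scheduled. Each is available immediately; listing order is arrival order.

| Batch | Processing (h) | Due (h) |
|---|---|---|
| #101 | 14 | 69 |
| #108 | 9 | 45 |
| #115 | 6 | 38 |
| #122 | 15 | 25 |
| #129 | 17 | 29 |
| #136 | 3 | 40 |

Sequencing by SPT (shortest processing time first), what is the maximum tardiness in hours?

SPT (increasing processing time): #136 #115 #108 #101 #122 #129.
#136: 0→3, due 40, tardiness 0
#115: 3→9, due 38, tardiness 0
#108: 9→18, due 45, tardiness 0
#101: 18→32, due 69, tardiness 0
#122: 32→47, due 25, tardiness 22
#129: 47→64, due 29, tardiness 35
Maximum = 35.

35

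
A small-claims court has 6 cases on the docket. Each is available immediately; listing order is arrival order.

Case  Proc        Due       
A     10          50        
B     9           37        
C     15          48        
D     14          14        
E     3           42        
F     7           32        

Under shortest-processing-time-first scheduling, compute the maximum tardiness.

SPT (increasing processing time): E F B A D C.
E: 0→3, due 42, tardiness 0
F: 3→10, due 32, tardiness 0
B: 10→19, due 37, tardiness 0
A: 19→29, due 50, tardiness 0
D: 29→43, due 14, tardiness 29
C: 43→58, due 48, tardiness 10
Maximum = 29.

29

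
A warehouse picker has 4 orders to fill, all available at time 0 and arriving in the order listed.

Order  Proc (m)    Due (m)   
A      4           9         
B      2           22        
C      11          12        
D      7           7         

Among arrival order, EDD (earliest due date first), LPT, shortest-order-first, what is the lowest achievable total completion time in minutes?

45

FIFO (arrival order): A B C D.
A: 0→4
B: 4→6
C: 6→17
D: 17→24
Sum = 4+6+17+24 = 51.
EDD (increasing due date): D A C B.
D: 0→7
A: 7→11
C: 11→22
B: 22→24
Sum = 7+11+22+24 = 64.
LPT (decreasing processing time): C D A B.
C: 0→11
D: 11→18
A: 18→22
B: 22→24
Sum = 11+18+22+24 = 75.
SPT (increasing processing time): B A D C.
B: 0→2
A: 2→6
D: 6→13
C: 13→24
Sum = 2+6+13+24 = 45.
FIFO 51, EDD 64, LPT 75, SPT 45 → minimum 45.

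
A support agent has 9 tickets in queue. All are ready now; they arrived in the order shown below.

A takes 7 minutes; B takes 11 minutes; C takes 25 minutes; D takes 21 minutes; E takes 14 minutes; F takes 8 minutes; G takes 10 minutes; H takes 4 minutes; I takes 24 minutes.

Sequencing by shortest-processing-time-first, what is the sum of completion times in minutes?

455

SPT (increasing processing time): H A F G B E D I C.
H: 0→4
A: 4→11
F: 11→19
G: 19→29
B: 29→40
E: 40→54
D: 54→75
I: 75→99
C: 99→124
Sum = 4+11+19+29+40+54+75+99+124 = 455.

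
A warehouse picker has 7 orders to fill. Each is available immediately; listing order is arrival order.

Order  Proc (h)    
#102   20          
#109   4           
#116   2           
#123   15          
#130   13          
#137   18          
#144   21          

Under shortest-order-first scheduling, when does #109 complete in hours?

6

SPT (increasing processing time): #116 #109 #130 #123 #137 #102 #144.
#116: 0→2
#109: 2→6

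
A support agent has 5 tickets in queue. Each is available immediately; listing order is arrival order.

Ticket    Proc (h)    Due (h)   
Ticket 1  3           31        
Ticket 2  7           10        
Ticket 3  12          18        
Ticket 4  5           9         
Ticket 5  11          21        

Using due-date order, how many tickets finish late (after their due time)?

4

EDD (increasing due date): Ticket 4 Ticket 2 Ticket 3 Ticket 5 Ticket 1.
Ticket 4: 0→5, due 9, tardiness 0
Ticket 2: 5→12, due 10, tardiness 2
Ticket 3: 12→24, due 18, tardiness 6
Ticket 5: 24→35, due 21, tardiness 14
Ticket 1: 35→38, due 31, tardiness 7
Late tickets: 4.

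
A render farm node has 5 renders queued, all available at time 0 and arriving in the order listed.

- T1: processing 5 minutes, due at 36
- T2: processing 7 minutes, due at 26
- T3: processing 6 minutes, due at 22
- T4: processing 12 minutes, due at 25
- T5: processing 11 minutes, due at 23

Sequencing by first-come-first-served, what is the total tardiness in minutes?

23

FIFO (arrival order): T1 T2 T3 T4 T5.
T1: 0→5, due 36, tardiness 0
T2: 5→12, due 26, tardiness 0
T3: 12→18, due 22, tardiness 0
T4: 18→30, due 25, tardiness 5
T5: 30→41, due 23, tardiness 18
Sum = 0+0+0+5+18 = 23.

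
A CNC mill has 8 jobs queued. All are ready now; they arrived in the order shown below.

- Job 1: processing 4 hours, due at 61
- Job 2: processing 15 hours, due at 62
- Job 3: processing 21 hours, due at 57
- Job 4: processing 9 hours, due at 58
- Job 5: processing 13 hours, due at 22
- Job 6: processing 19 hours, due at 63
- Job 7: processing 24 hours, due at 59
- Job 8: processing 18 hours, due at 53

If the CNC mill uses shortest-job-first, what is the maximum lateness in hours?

SPT (increasing processing time): Job 1 Job 4 Job 5 Job 2 Job 8 Job 6 Job 3 Job 7.
Job 1: 0→4, due 61, lateness -57
Job 4: 4→13, due 58, lateness -45
Job 5: 13→26, due 22, lateness 4
Job 2: 26→41, due 62, lateness -21
Job 8: 41→59, due 53, lateness 6
Job 6: 59→78, due 63, lateness 15
Job 3: 78→99, due 57, lateness 42
Job 7: 99→123, due 59, lateness 64
Maximum = 64.

64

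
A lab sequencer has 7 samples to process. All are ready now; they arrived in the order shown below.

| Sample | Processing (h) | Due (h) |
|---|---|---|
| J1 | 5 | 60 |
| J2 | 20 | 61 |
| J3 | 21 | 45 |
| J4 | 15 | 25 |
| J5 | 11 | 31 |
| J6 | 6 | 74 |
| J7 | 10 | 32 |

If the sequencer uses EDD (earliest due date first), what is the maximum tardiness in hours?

21

EDD (increasing due date): J4 J5 J7 J3 J1 J2 J6.
J4: 0→15, due 25, tardiness 0
J5: 15→26, due 31, tardiness 0
J7: 26→36, due 32, tardiness 4
J3: 36→57, due 45, tardiness 12
J1: 57→62, due 60, tardiness 2
J2: 62→82, due 61, tardiness 21
J6: 82→88, due 74, tardiness 14
Maximum = 21.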